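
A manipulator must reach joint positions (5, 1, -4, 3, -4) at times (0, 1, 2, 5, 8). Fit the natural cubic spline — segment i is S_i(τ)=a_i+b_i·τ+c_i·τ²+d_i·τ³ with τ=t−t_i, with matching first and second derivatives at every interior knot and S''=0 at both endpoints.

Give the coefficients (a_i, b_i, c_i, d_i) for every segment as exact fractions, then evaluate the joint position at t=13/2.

  seg 0: a=5 b=-55/16 c=0 d=-9/16
  seg 1: a=1 b=-41/8 c=-27/16 d=29/16
  seg 2: a=-4 b=-49/16 c=15/4 d=-281/432
  seg 3: a=3 b=15/8 c=-101/48 d=101/432
S(13/2) = 239/128

Δ: Δ0=-4, Δ1=-5, Δ2=7/3, Δ3=-7/3
row 1: diag=4, rhs=-6; c'=1/4, d'=-3/2
row 2: denom=8−1·1/4=31/4; d'=(44−1·-3/2)/(31/4)=182/31
row 3: denom=12−3·12/31=336/31; d'=(-28−3·182/31)/(336/31)=-101/24
back: M3=-101/24
back: M2=182/31−12/31·-101/24=15/2
back: M1=-3/2−1/4·15/2=-27/8
M: M0=0, M1=-27/8, M2=15/2, M3=-101/24, M4=0
seg 0: a=5, c=M0/2=0, d=(M1−M0)/(6·1)=-9/16, b=Δ0−h0·(2M0+M1)/6=-55/16
seg 1: a=1, c=M1/2=-27/16, d=(M2−M1)/(6·1)=29/16, b=Δ1−h1·(2M1+M2)/6=-41/8
seg 2: a=-4, c=M2/2=15/4, d=(M3−M2)/(6·3)=-281/432, b=Δ2−h2·(2M2+M3)/6=-49/16
seg 3: a=3, c=M3/2=-101/48, d=(M4−M3)/(6·3)=101/432, b=Δ3−h3·(2M3+M4)/6=15/8
t_q=13/2 → seg 3, τ=3/2; S=3+15/8·τ+-101/48·τ²+101/432·τ³=239/128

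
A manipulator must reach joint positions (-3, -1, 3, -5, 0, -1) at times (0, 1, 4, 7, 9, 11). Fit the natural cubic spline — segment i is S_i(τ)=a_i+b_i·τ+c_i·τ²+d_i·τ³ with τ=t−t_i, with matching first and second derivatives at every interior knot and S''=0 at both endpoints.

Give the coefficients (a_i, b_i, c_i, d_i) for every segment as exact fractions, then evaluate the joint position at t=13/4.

  seg 0: a=-3 b=5647/3018 c=0 d=389/3018
  seg 1: a=-1 b=3407/1509 c=389/1006 d=-233/1006
  seg 2: a=3 b=-5057/3018 c=-854/503 d=4127/9054
  seg 3: a=-5 b=671/1509 c=2419/1006 d=-8311/12072
  seg 4: a=0 b=5437/3018 c=-3473/2012 d=3473/12072
S(13/4) = 218867/64384

Δ: Δ0=2, Δ1=4/3, Δ2=-8/3, Δ3=5/2, Δ4=-1/2
row 1: diag=8, rhs=-4; c'=3/8, d'=-1/2
row 2: denom=12−3·3/8=87/8; d'=(-24−3·-1/2)/(87/8)=-60/29
row 3: denom=10−3·8/29=266/29; d'=(31−3·-60/29)/(266/29)=1079/266
row 4: denom=8−2·29/133=1006/133; d'=(-18−2·1079/266)/(1006/133)=-3473/1006
back: M4=-3473/1006
back: M3=1079/266−29/133·-3473/1006=2419/503
back: M2=-60/29−8/29·2419/503=-1708/503
back: M1=-1/2−3/8·-1708/503=389/503
M: M0=0, M1=389/503, M2=-1708/503, M3=2419/503, M4=-3473/1006, M5=0
seg 0: a=-3, c=M0/2=0, d=(M1−M0)/(6·1)=389/3018, b=Δ0−h0·(2M0+M1)/6=5647/3018
seg 1: a=-1, c=M1/2=389/1006, d=(M2−M1)/(6·3)=-233/1006, b=Δ1−h1·(2M1+M2)/6=3407/1509
seg 2: a=3, c=M2/2=-854/503, d=(M3−M2)/(6·3)=4127/9054, b=Δ2−h2·(2M2+M3)/6=-5057/3018
seg 3: a=-5, c=M3/2=2419/1006, d=(M4−M3)/(6·2)=-8311/12072, b=Δ3−h3·(2M3+M4)/6=671/1509
seg 4: a=0, c=M4/2=-3473/2012, d=(M5−M4)/(6·2)=3473/12072, b=Δ4−h4·(2M4+M5)/6=5437/3018
t_q=13/4 → seg 1, τ=9/4; S=-1+3407/1509·τ+389/1006·τ²+-233/1006·τ³=218867/64384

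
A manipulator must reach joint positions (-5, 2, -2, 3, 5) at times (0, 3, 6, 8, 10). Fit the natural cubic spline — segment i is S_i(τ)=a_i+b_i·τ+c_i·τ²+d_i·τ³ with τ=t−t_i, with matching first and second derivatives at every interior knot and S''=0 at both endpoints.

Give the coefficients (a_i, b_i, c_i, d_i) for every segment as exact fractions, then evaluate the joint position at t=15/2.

  seg 0: a=-5 b=1033/280 c=0 d=-1139/7560
  seg 1: a=2 b=-53/140 c=-1139/840 d=523/1512
  seg 2: a=-2 b=33/40 c=123/70 d=-103/224
  seg 3: a=3 b=327/140 c=-561/560 d=187/1120
S(15/2) = 14687/8960

Δ: Δ0=7/3, Δ1=-4/3, Δ2=5/2, Δ3=1
row 1: diag=12, rhs=-22; c'=1/4, d'=-11/6
row 2: denom=10−3·1/4=37/4; d'=(23−3·-11/6)/(37/4)=114/37
row 3: denom=8−2·8/37=280/37; d'=(-9−2·114/37)/(280/37)=-561/280
back: M3=-561/280
back: M2=114/37−8/37·-561/280=123/35
back: M1=-11/6−1/4·123/35=-1139/420
M: M0=0, M1=-1139/420, M2=123/35, M3=-561/280, M4=0
seg 0: a=-5, c=M0/2=0, d=(M1−M0)/(6·3)=-1139/7560, b=Δ0−h0·(2M0+M1)/6=1033/280
seg 1: a=2, c=M1/2=-1139/840, d=(M2−M1)/(6·3)=523/1512, b=Δ1−h1·(2M1+M2)/6=-53/140
seg 2: a=-2, c=M2/2=123/70, d=(M3−M2)/(6·2)=-103/224, b=Δ2−h2·(2M2+M3)/6=33/40
seg 3: a=3, c=M3/2=-561/560, d=(M4−M3)/(6·2)=187/1120, b=Δ3−h3·(2M3+M4)/6=327/140
t_q=15/2 → seg 2, τ=3/2; S=-2+33/40·τ+123/70·τ²+-103/224·τ³=14687/8960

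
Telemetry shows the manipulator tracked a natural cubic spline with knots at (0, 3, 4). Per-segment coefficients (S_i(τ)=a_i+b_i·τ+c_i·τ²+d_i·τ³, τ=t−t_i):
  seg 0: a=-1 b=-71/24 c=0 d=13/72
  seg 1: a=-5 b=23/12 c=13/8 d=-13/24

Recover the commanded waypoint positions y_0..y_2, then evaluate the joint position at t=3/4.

y_0=-1 y_1=-5 y_2=-2
S(3/4) = -1609/512

y_0 = S_0(0) = a_0 = -1
y_1 = S_1(0) = a_1 = -5
y_2 = S_1(1) = -2
t_q=3/4 is in segment 0 (τ=3/4); S_0(τ)=-1609/512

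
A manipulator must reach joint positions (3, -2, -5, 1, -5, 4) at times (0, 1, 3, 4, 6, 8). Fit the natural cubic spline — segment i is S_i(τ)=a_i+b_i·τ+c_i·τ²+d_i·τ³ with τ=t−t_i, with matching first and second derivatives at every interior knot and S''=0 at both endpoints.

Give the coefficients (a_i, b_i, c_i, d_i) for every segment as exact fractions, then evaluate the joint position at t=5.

Δ: Δ0=-5, Δ1=-3/2, Δ2=6, Δ3=-3, Δ4=9/2
row 1: diag=6, rhs=21; c'=1/3, d'=7/2
row 2: denom=6−2·1/3=16/3; d'=(45−2·7/2)/(16/3)=57/8
row 3: denom=6−1·3/16=93/16; d'=(-54−1·57/8)/(93/16)=-326/31
row 4: denom=8−2·32/93=680/93; d'=(45−2·-326/31)/(680/93)=6141/680
back: M4=6141/680
back: M3=-326/31−32/93·6141/680=-1158/85
back: M2=57/8−3/16·-1158/85=3291/340
back: M1=7/2−1/3·3291/340=93/340
M: M0=0, M1=93/340, M2=3291/340, M3=-1158/85, M4=6141/680, M5=0
seg 0: a=3, c=M0/2=0, d=(M1−M0)/(6·1)=31/680, b=Δ0−h0·(2M0+M1)/6=-3431/680
seg 1: a=-2, c=M1/2=93/680, d=(M2−M1)/(6·2)=533/680, b=Δ1−h1·(2M1+M2)/6=-1669/340
seg 2: a=-5, c=M2/2=3291/680, d=(M3−M2)/(6·1)=-2641/680, b=Δ2−h2·(2M2+M3)/6=343/68
seg 3: a=1, c=M3/2=-579/85, d=(M4−M3)/(6·2)=1027/544, b=Δ3−h3·(2M3+M4)/6=2089/680
seg 4: a=-5, c=M4/2=6141/1360, d=(M5−M4)/(6·2)=-2047/2720, b=Δ4−h4·(2M4+M5)/6=-517/340
t_q=5 → seg 3, τ=1; S=1+2089/680·τ+-579/85·τ²+1027/544·τ³=-2317/2720

  seg 0: a=3 b=-3431/680 c=0 d=31/680
  seg 1: a=-2 b=-1669/340 c=93/680 d=533/680
  seg 2: a=-5 b=343/68 c=3291/680 d=-2641/680
  seg 3: a=1 b=2089/680 c=-579/85 d=1027/544
  seg 4: a=-5 b=-517/340 c=6141/1360 d=-2047/2720
S(5) = -2317/2720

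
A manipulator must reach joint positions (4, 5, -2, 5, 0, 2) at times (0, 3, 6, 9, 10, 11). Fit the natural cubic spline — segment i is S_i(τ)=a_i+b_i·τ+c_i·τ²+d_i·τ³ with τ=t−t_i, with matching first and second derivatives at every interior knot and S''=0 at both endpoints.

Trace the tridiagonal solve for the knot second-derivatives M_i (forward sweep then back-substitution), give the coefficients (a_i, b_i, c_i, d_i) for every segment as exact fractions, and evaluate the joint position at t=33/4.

Δ: Δ0=1/3, Δ1=-7/3, Δ2=7/3, Δ3=-5, Δ4=2
row 1: diag=12, rhs=-16; c'=1/4, d'=-4/3
row 2: denom=12−3·1/4=45/4; d'=(28−3·-4/3)/(45/4)=128/45
row 3: denom=8−3·4/15=36/5; d'=(-44−3·128/45)/(36/5)=-197/27
row 4: denom=4−1·5/36=139/36; d'=(42−1·-197/27)/(139/36)=5324/417
back: M4=5324/417
back: M3=-197/27−5/36·5324/417=-3782/417
back: M2=128/45−4/15·-3782/417=6584/1251
back: M1=-4/3−1/4·6584/1251=-3314/1251
M: M0=0, M1=-3314/1251, M2=6584/1251, M3=-3782/417, M4=5324/417, M5=0
seg 0: a=4, c=M0/2=0, d=(M1−M0)/(6·3)=-1657/11259, b=Δ0−h0·(2M0+M1)/6=2074/1251
seg 1: a=5, c=M1/2=-1657/1251, d=(M2−M1)/(6·3)=4949/11259, b=Δ1−h1·(2M1+M2)/6=-2897/1251
seg 2: a=-2, c=M2/2=3292/1251, d=(M3−M2)/(6·3)=-8965/11259, b=Δ2−h2·(2M2+M3)/6=2008/1251
seg 3: a=5, c=M3/2=-1891/417, d=(M4−M3)/(6·1)=4553/1251, b=Δ3−h3·(2M3+M4)/6=-5135/1251
seg 4: a=0, c=M4/2=2662/417, d=(M5−M4)/(6·1)=-2662/1251, b=Δ4−h4·(2M4+M5)/6=-2822/1251
t_q=33/4 → seg 2, τ=9/4; S=-2+2008/1251·τ+3292/1251·τ²+-8965/11259·τ³=52163/8896

  seg 0: a=4 b=2074/1251 c=0 d=-1657/11259
  seg 1: a=5 b=-2897/1251 c=-1657/1251 d=4949/11259
  seg 2: a=-2 b=2008/1251 c=3292/1251 d=-8965/11259
  seg 3: a=5 b=-5135/1251 c=-1891/417 d=4553/1251
  seg 4: a=0 b=-2822/1251 c=2662/417 d=-2662/1251
S(33/4) = 52163/8896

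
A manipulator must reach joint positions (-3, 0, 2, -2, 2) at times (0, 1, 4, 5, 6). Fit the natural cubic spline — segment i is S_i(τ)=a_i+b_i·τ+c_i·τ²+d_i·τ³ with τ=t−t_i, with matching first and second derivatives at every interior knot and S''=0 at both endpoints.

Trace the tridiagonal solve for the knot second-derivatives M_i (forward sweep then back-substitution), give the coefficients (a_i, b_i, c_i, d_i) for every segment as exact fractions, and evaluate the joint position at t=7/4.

Δ: Δ0=3, Δ1=2/3, Δ2=-4, Δ3=4
row 1: diag=8, rhs=-14; c'=3/8, d'=-7/4
row 2: denom=8−3·3/8=55/8; d'=(-28−3·-7/4)/(55/8)=-182/55
row 3: denom=4−1·8/55=212/55; d'=(48−1·-182/55)/(212/55)=1411/106
back: M3=1411/106
back: M2=-182/55−8/55·1411/106=-278/53
back: M1=-7/4−3/8·-278/53=23/106
M: M0=0, M1=23/106, M2=-278/53, M3=1411/106, M4=0
seg 0: a=-3, c=M0/2=0, d=(M1−M0)/(6·1)=23/636, b=Δ0−h0·(2M0+M1)/6=1885/636
seg 1: a=0, c=M1/2=23/212, d=(M2−M1)/(6·3)=-193/636, b=Δ1−h1·(2M1+M2)/6=977/318
seg 2: a=2, c=M2/2=-139/53, d=(M3−M2)/(6·1)=1967/636, b=Δ2−h2·(2M2+M3)/6=-2843/636
seg 3: a=-2, c=M3/2=1411/212, d=(M4−M3)/(6·1)=-1411/636, b=Δ3−h3·(2M3+M4)/6=-139/318
t_q=7/4 → seg 1, τ=3/4; S=0+977/318·τ+23/212·τ²+-193/636·τ³=30355/13568

  seg 0: a=-3 b=1885/636 c=0 d=23/636
  seg 1: a=0 b=977/318 c=23/212 d=-193/636
  seg 2: a=2 b=-2843/636 c=-139/53 d=1967/636
  seg 3: a=-2 b=-139/318 c=1411/212 d=-1411/636
S(7/4) = 30355/13568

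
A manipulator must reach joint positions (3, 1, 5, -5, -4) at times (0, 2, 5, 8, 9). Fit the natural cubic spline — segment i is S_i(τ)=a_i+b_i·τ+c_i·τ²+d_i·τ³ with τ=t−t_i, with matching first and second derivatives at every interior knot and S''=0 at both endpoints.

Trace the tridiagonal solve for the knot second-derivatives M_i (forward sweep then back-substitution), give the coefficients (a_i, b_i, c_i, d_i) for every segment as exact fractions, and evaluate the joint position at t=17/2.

  seg 0: a=3 b=-251/133 c=0 d=59/266
  seg 1: a=1 b=103/133 c=177/133 d=-1370/3591
  seg 2: a=5 b=-205/133 c=-839/399 d=1802/3591
  seg 3: a=-5 b=-81/133 c=321/133 d=-107/133
S(17/2) = -5109/1064

Δ: Δ0=-1, Δ1=4/3, Δ2=-10/3, Δ3=1
row 1: diag=10, rhs=14; c'=3/10, d'=7/5
row 2: denom=12−3·3/10=111/10; d'=(-28−3·7/5)/(111/10)=-322/111
row 3: denom=8−3·10/37=266/37; d'=(26−3·-322/111)/(266/37)=642/133
back: M3=642/133
back: M2=-322/111−10/37·642/133=-1678/399
back: M1=7/5−3/10·-1678/399=354/133
M: M0=0, M1=354/133, M2=-1678/399, M3=642/133, M4=0
seg 0: a=3, c=M0/2=0, d=(M1−M0)/(6·2)=59/266, b=Δ0−h0·(2M0+M1)/6=-251/133
seg 1: a=1, c=M1/2=177/133, d=(M2−M1)/(6·3)=-1370/3591, b=Δ1−h1·(2M1+M2)/6=103/133
seg 2: a=5, c=M2/2=-839/399, d=(M3−M2)/(6·3)=1802/3591, b=Δ2−h2·(2M2+M3)/6=-205/133
seg 3: a=-5, c=M3/2=321/133, d=(M4−M3)/(6·1)=-107/133, b=Δ3−h3·(2M3+M4)/6=-81/133
t_q=17/2 → seg 3, τ=1/2; S=-5+-81/133·τ+321/133·τ²+-107/133·τ³=-5109/1064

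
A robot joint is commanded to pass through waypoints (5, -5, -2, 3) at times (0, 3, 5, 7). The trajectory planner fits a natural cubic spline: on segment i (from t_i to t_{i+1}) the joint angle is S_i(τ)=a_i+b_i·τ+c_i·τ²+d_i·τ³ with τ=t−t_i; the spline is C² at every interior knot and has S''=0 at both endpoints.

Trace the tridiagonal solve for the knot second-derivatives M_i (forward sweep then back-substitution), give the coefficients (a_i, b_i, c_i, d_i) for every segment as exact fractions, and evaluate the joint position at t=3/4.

  seg 0: a=5 b=-545/114 c=0 d=55/342
  seg 1: a=-5 b=-25/57 c=55/38 d=-109/456
  seg 2: a=-2 b=283/114 c=1/76 d=-1/456
S(3/4) = 3605/2432

Δ: Δ0=-10/3, Δ1=3/2, Δ2=5/2
row 1: diag=10, rhs=29; c'=1/5, d'=29/10
row 2: denom=8−2·1/5=38/5; d'=(6−2·29/10)/(38/5)=1/38
back: M2=1/38
back: M1=29/10−1/5·1/38=55/19
M: M0=0, M1=55/19, M2=1/38, M3=0
seg 0: a=5, c=M0/2=0, d=(M1−M0)/(6·3)=55/342, b=Δ0−h0·(2M0+M1)/6=-545/114
seg 1: a=-5, c=M1/2=55/38, d=(M2−M1)/(6·2)=-109/456, b=Δ1−h1·(2M1+M2)/6=-25/57
seg 2: a=-2, c=M2/2=1/76, d=(M3−M2)/(6·2)=-1/456, b=Δ2−h2·(2M2+M3)/6=283/114
t_q=3/4 → seg 0, τ=3/4; S=5+-545/114·τ+0·τ²+55/342·τ³=3605/2432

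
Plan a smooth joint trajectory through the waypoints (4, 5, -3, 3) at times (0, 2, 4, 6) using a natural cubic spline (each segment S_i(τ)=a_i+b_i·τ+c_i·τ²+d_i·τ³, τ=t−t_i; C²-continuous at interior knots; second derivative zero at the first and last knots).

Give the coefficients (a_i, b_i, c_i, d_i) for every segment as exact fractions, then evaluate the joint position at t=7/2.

Δ: Δ0=1/2, Δ1=-4, Δ2=3
row 1: diag=8, rhs=-27; c'=1/4, d'=-27/8
row 2: denom=8−2·1/4=15/2; d'=(42−2·-27/8)/(15/2)=13/2
back: M2=13/2
back: M1=-27/8−1/4·13/2=-5
M: M0=0, M1=-5, M2=13/2, M3=0
seg 0: a=4, c=M0/2=0, d=(M1−M0)/(6·2)=-5/12, b=Δ0−h0·(2M0+M1)/6=13/6
seg 1: a=5, c=M1/2=-5/2, d=(M2−M1)/(6·2)=23/24, b=Δ1−h1·(2M1+M2)/6=-17/6
seg 2: a=-3, c=M2/2=13/4, d=(M3−M2)/(6·2)=-13/24, b=Δ2−h2·(2M2+M3)/6=-4/3
t_q=7/2 → seg 1, τ=3/2; S=5+-17/6·τ+-5/2·τ²+23/24·τ³=-105/64

  seg 0: a=4 b=13/6 c=0 d=-5/12
  seg 1: a=5 b=-17/6 c=-5/2 d=23/24
  seg 2: a=-3 b=-4/3 c=13/4 d=-13/24
S(7/2) = -105/64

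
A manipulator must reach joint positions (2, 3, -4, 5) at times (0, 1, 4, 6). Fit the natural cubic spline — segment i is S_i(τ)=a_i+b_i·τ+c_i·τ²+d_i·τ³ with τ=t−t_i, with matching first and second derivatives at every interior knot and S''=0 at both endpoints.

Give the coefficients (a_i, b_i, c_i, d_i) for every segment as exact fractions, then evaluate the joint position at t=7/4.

Δ: Δ0=1, Δ1=-7/3, Δ2=9/2
row 1: diag=8, rhs=-20; c'=3/8, d'=-5/2
row 2: denom=10−3·3/8=71/8; d'=(41−3·-5/2)/(71/8)=388/71
back: M2=388/71
back: M1=-5/2−3/8·388/71=-323/71
M: M0=0, M1=-323/71, M2=388/71, M3=0
seg 0: a=2, c=M0/2=0, d=(M1−M0)/(6·1)=-323/426, b=Δ0−h0·(2M0+M1)/6=749/426
seg 1: a=3, c=M1/2=-323/142, d=(M2−M1)/(6·3)=79/142, b=Δ1−h1·(2M1+M2)/6=-110/213
seg 2: a=-4, c=M2/2=194/71, d=(M3−M2)/(6·2)=-97/213, b=Δ2−h2·(2M2+M3)/6=365/426
t_q=7/4 → seg 1, τ=3/4; S=3+-110/213·τ+-323/142·τ²+79/142·τ³=14249/9088

  seg 0: a=2 b=749/426 c=0 d=-323/426
  seg 1: a=3 b=-110/213 c=-323/142 d=79/142
  seg 2: a=-4 b=365/426 c=194/71 d=-97/213
S(7/4) = 14249/9088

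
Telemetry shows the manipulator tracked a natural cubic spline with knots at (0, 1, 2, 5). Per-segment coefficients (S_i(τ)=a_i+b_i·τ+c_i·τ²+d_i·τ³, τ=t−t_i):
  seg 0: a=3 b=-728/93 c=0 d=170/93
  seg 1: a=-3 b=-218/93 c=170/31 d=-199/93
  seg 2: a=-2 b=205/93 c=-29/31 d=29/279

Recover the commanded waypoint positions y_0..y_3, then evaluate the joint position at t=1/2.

y_0=3 y_1=-3 y_2=-2 y_3=-1
S(1/2) = -85/124

y_0 = S_0(0) = a_0 = 3
y_1 = S_1(0) = a_1 = -3
y_2 = S_2(0) = a_2 = -2
y_3 = S_2(3) = -1
t_q=1/2 is in segment 0 (τ=1/2); S_0(τ)=-85/124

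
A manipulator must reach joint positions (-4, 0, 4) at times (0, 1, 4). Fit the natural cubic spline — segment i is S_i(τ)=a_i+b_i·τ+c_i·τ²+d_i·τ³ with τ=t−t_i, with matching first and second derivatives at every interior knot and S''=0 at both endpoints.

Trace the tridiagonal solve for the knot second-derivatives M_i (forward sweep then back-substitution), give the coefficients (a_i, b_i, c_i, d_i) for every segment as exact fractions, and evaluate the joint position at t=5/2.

Δ: Δ0=4, Δ1=4/3
row 1: diag=8, rhs=-16; c'=3/8, d'=-2
back: M1=-2
M: M0=0, M1=-2, M2=0
seg 0: a=-4, c=M0/2=0, d=(M1−M0)/(6·1)=-1/3, b=Δ0−h0·(2M0+M1)/6=13/3
seg 1: a=0, c=M1/2=-1, d=(M2−M1)/(6·3)=1/9, b=Δ1−h1·(2M1+M2)/6=10/3
t_q=5/2 → seg 1, τ=3/2; S=0+10/3·τ+-1·τ²+1/9·τ³=25/8

  seg 0: a=-4 b=13/3 c=0 d=-1/3
  seg 1: a=0 b=10/3 c=-1 d=1/9
S(5/2) = 25/8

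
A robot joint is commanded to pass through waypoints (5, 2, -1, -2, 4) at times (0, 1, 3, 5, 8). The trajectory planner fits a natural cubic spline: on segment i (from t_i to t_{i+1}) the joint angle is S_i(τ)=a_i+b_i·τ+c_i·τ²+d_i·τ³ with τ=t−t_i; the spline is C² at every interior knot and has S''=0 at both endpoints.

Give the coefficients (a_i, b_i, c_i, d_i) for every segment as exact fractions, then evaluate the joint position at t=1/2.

Δ: Δ0=-3, Δ1=-3/2, Δ2=-1/2, Δ3=2
row 1: diag=6, rhs=9; c'=1/3, d'=3/2
row 2: denom=8−2·1/3=22/3; d'=(6−2·3/2)/(22/3)=9/22
row 3: denom=10−2·3/11=104/11; d'=(15−2·9/22)/(104/11)=3/2
back: M3=3/2
back: M2=9/22−3/11·3/2=0
back: M1=3/2−1/3·0=3/2
M: M0=0, M1=3/2, M2=0, M3=3/2, M4=0
seg 0: a=5, c=M0/2=0, d=(M1−M0)/(6·1)=1/4, b=Δ0−h0·(2M0+M1)/6=-13/4
seg 1: a=2, c=M1/2=3/4, d=(M2−M1)/(6·2)=-1/8, b=Δ1−h1·(2M1+M2)/6=-5/2
seg 2: a=-1, c=M2/2=0, d=(M3−M2)/(6·2)=1/8, b=Δ2−h2·(2M2+M3)/6=-1
seg 3: a=-2, c=M3/2=3/4, d=(M4−M3)/(6·3)=-1/12, b=Δ3−h3·(2M3+M4)/6=1/2
t_q=1/2 → seg 0, τ=1/2; S=5+-13/4·τ+0·τ²+1/4·τ³=109/32

  seg 0: a=5 b=-13/4 c=0 d=1/4
  seg 1: a=2 b=-5/2 c=3/4 d=-1/8
  seg 2: a=-1 b=-1 c=0 d=1/8
  seg 3: a=-2 b=1/2 c=3/4 d=-1/12
S(1/2) = 109/32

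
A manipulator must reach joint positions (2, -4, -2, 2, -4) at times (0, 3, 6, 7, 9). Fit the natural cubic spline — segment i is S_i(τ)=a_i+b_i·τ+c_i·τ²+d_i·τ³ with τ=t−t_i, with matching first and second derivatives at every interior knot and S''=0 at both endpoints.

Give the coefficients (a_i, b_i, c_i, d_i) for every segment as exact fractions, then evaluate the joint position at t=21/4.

Δ: Δ0=-2, Δ1=2/3, Δ2=4, Δ3=-3
row 1: diag=12, rhs=16; c'=1/4, d'=4/3
row 2: denom=8−3·1/4=29/4; d'=(20−3·4/3)/(29/4)=64/29
row 3: denom=6−1·4/29=170/29; d'=(-42−1·64/29)/(170/29)=-641/85
back: M3=-641/85
back: M2=64/29−4/29·-641/85=276/85
back: M1=4/3−1/4·276/85=133/255
M: M0=0, M1=133/255, M2=276/85, M3=-641/85, M4=0
seg 0: a=2, c=M0/2=0, d=(M1−M0)/(6·3)=133/4590, b=Δ0−h0·(2M0+M1)/6=-1153/510
seg 1: a=-4, c=M1/2=133/510, d=(M2−M1)/(6·3)=139/918, b=Δ1−h1·(2M1+M2)/6=-377/255
seg 2: a=-2, c=M2/2=138/85, d=(M3−M2)/(6·1)=-917/510, b=Δ2−h2·(2M2+M3)/6=2129/510
seg 3: a=2, c=M3/2=-641/170, d=(M4−M3)/(6·2)=641/1020, b=Δ3−h3·(2M3+M4)/6=517/255
t_q=21/4 → seg 1, τ=9/4; S=-4+-377/255·τ+133/510·τ²+139/918·τ³=-46583/10880

  seg 0: a=2 b=-1153/510 c=0 d=133/4590
  seg 1: a=-4 b=-377/255 c=133/510 d=139/918
  seg 2: a=-2 b=2129/510 c=138/85 d=-917/510
  seg 3: a=2 b=517/255 c=-641/170 d=641/1020
S(21/4) = -46583/10880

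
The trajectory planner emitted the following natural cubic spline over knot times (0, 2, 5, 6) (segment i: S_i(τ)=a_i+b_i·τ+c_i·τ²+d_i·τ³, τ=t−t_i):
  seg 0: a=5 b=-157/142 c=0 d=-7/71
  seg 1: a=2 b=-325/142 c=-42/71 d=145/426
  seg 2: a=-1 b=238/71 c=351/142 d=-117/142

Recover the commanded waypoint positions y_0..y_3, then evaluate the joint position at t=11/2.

y_0 = S_0(0) = a_0 = 5
y_1 = S_1(0) = a_1 = 2
y_2 = S_2(0) = a_2 = -1
y_3 = S_2(1) = 4
t_q=11/2 is in segment 2 (τ=1/2); S_2(τ)=1353/1136

y_0=5 y_1=2 y_2=-1 y_3=4
S(11/2) = 1353/1136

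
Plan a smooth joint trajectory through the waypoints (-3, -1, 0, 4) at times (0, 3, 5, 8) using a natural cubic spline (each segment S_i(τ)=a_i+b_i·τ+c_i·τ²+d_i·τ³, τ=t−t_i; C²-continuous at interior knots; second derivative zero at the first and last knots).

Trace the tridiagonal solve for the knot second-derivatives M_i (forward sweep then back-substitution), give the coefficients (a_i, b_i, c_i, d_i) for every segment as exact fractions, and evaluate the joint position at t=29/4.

  seg 0: a=-3 b=37/48 c=0 d=-5/432
  seg 1: a=-1 b=11/24 c=-5/48 d=1/16
  seg 2: a=0 b=19/24 c=13/48 d=-13/432
S(29/4) = 2877/1024

Δ: Δ0=2/3, Δ1=1/2, Δ2=4/3
row 1: diag=10, rhs=-1; c'=1/5, d'=-1/10
row 2: denom=10−2·1/5=48/5; d'=(5−2·-1/10)/(48/5)=13/24
back: M2=13/24
back: M1=-1/10−1/5·13/24=-5/24
M: M0=0, M1=-5/24, M2=13/24, M3=0
seg 0: a=-3, c=M0/2=0, d=(M1−M0)/(6·3)=-5/432, b=Δ0−h0·(2M0+M1)/6=37/48
seg 1: a=-1, c=M1/2=-5/48, d=(M2−M1)/(6·2)=1/16, b=Δ1−h1·(2M1+M2)/6=11/24
seg 2: a=0, c=M2/2=13/48, d=(M3−M2)/(6·3)=-13/432, b=Δ2−h2·(2M2+M3)/6=19/24
t_q=29/4 → seg 2, τ=9/4; S=0+19/24·τ+13/48·τ²+-13/432·τ³=2877/1024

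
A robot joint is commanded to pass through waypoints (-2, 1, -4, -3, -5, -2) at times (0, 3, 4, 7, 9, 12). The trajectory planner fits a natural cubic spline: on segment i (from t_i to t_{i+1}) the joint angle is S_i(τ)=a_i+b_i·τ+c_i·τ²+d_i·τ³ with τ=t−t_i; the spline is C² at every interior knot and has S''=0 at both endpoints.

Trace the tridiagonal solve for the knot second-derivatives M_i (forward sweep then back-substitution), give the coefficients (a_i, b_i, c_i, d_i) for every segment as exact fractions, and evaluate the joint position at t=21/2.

  seg 0: a=-2 b=267/74 c=0 d=-193/666
  seg 1: a=1 b=-156/37 c=-193/74 d=135/74
  seg 2: a=-4 b=-293/74 c=106/37 d=-955/1998
  seg 3: a=-3 b=12/37 c=-319/222 d=43/111
  seg 4: a=-5 b=-86/111 c=197/222 d=-197/1998
S(21/2) = -2663/592

Δ: Δ0=1, Δ1=-5, Δ2=1/3, Δ3=-1, Δ4=1
row 1: diag=8, rhs=-36; c'=1/8, d'=-9/2
row 2: denom=8−1·1/8=63/8; d'=(32−1·-9/2)/(63/8)=292/63
row 3: denom=10−3·8/21=62/7; d'=(-8−3·292/63)/(62/7)=-230/93
row 4: denom=10−2·7/31=296/31; d'=(12−2·-230/93)/(296/31)=197/111
back: M4=197/111
back: M3=-230/93−7/31·197/111=-319/111
back: M2=292/63−8/21·-319/111=212/37
back: M1=-9/2−1/8·212/37=-193/37
M: M0=0, M1=-193/37, M2=212/37, M3=-319/111, M4=197/111, M5=0
seg 0: a=-2, c=M0/2=0, d=(M1−M0)/(6·3)=-193/666, b=Δ0−h0·(2M0+M1)/6=267/74
seg 1: a=1, c=M1/2=-193/74, d=(M2−M1)/(6·1)=135/74, b=Δ1−h1·(2M1+M2)/6=-156/37
seg 2: a=-4, c=M2/2=106/37, d=(M3−M2)/(6·3)=-955/1998, b=Δ2−h2·(2M2+M3)/6=-293/74
seg 3: a=-3, c=M3/2=-319/222, d=(M4−M3)/(6·2)=43/111, b=Δ3−h3·(2M3+M4)/6=12/37
seg 4: a=-5, c=M4/2=197/222, d=(M5−M4)/(6·3)=-197/1998, b=Δ4−h4·(2M4+M5)/6=-86/111
t_q=21/2 → seg 4, τ=3/2; S=-5+-86/111·τ+197/222·τ²+-197/1998·τ³=-2663/592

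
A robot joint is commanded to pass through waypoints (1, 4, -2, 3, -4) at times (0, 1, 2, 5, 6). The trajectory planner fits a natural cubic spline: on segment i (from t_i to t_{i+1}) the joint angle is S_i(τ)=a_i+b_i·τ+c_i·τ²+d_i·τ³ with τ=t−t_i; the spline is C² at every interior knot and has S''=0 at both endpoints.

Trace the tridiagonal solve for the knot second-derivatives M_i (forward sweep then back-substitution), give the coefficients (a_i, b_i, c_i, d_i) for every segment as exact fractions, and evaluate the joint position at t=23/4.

  seg 0: a=1 b=3655/636 c=0 d=-1747/636
  seg 1: a=4 b=-793/318 c=-1747/212 d=3011/636
  seg 2: a=-2 b=-3035/636 c=316/53 d=-809/636
  seg 3: a=3 b=-1063/318 c=-1163/212 d=1163/636
S(23/4) = -24713/13568

Δ: Δ0=3, Δ1=-6, Δ2=5/3, Δ3=-7
row 1: diag=4, rhs=-54; c'=1/4, d'=-27/2
row 2: denom=8−1·1/4=31/4; d'=(46−1·-27/2)/(31/4)=238/31
row 3: denom=8−3·12/31=212/31; d'=(-52−3·238/31)/(212/31)=-1163/106
back: M3=-1163/106
back: M2=238/31−12/31·-1163/106=632/53
back: M1=-27/2−1/4·632/53=-1747/106
M: M0=0, M1=-1747/106, M2=632/53, M3=-1163/106, M4=0
seg 0: a=1, c=M0/2=0, d=(M1−M0)/(6·1)=-1747/636, b=Δ0−h0·(2M0+M1)/6=3655/636
seg 1: a=4, c=M1/2=-1747/212, d=(M2−M1)/(6·1)=3011/636, b=Δ1−h1·(2M1+M2)/6=-793/318
seg 2: a=-2, c=M2/2=316/53, d=(M3−M2)/(6·3)=-809/636, b=Δ2−h2·(2M2+M3)/6=-3035/636
seg 3: a=3, c=M3/2=-1163/212, d=(M4−M3)/(6·1)=1163/636, b=Δ3−h3·(2M3+M4)/6=-1063/318
t_q=23/4 → seg 3, τ=3/4; S=3+-1063/318·τ+-1163/212·τ²+1163/636·τ³=-24713/13568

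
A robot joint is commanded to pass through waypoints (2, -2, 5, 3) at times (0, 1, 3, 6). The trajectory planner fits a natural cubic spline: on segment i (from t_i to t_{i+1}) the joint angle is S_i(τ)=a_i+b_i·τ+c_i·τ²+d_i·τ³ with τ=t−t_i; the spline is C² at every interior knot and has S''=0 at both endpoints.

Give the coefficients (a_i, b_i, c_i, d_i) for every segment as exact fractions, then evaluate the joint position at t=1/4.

  seg 0: a=2 b=-461/84 c=0 d=125/84
  seg 1: a=-2 b=-43/42 c=125/28 d=-185/168
  seg 2: a=5 b=76/21 c=-15/7 d=5/21
S(1/4) = 1167/1792

Δ: Δ0=-4, Δ1=7/2, Δ2=-2/3
row 1: diag=6, rhs=45; c'=1/3, d'=15/2
row 2: denom=10−2·1/3=28/3; d'=(-25−2·15/2)/(28/3)=-30/7
back: M2=-30/7
back: M1=15/2−1/3·-30/7=125/14
M: M0=0, M1=125/14, M2=-30/7, M3=0
seg 0: a=2, c=M0/2=0, d=(M1−M0)/(6·1)=125/84, b=Δ0−h0·(2M0+M1)/6=-461/84
seg 1: a=-2, c=M1/2=125/28, d=(M2−M1)/(6·2)=-185/168, b=Δ1−h1·(2M1+M2)/6=-43/42
seg 2: a=5, c=M2/2=-15/7, d=(M3−M2)/(6·3)=5/21, b=Δ2−h2·(2M2+M3)/6=76/21
t_q=1/4 → seg 0, τ=1/4; S=2+-461/84·τ+0·τ²+125/84·τ³=1167/1792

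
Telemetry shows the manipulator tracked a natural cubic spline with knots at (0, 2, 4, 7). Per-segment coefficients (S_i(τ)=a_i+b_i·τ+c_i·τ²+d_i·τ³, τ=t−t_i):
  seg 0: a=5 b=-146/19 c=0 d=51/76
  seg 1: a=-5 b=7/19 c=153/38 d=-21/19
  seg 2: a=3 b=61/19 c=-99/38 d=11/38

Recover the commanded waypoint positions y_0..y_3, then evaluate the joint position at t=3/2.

y_0 = S_0(0) = a_0 = 5
y_1 = S_1(0) = a_1 = -5
y_2 = S_2(0) = a_2 = 3
y_3 = S_2(3) = -3
t_q=3/2 is in segment 0 (τ=3/2); S_0(τ)=-2591/608

y_0=5 y_1=-5 y_2=3 y_3=-3
S(3/2) = -2591/608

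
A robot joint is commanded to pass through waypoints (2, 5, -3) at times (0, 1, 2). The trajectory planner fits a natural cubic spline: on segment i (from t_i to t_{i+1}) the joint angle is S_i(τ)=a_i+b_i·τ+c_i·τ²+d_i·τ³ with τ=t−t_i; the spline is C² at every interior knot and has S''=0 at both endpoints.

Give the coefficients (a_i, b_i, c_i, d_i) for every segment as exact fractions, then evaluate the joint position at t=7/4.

  seg 0: a=2 b=23/4 c=0 d=-11/4
  seg 1: a=5 b=-5/2 c=-33/4 d=11/4
S(7/4) = -91/256

Δ: Δ0=3, Δ1=-8
row 1: diag=4, rhs=-66; c'=1/4, d'=-33/2
back: M1=-33/2
M: M0=0, M1=-33/2, M2=0
seg 0: a=2, c=M0/2=0, d=(M1−M0)/(6·1)=-11/4, b=Δ0−h0·(2M0+M1)/6=23/4
seg 1: a=5, c=M1/2=-33/4, d=(M2−M1)/(6·1)=11/4, b=Δ1−h1·(2M1+M2)/6=-5/2
t_q=7/4 → seg 1, τ=3/4; S=5+-5/2·τ+-33/4·τ²+11/4·τ³=-91/256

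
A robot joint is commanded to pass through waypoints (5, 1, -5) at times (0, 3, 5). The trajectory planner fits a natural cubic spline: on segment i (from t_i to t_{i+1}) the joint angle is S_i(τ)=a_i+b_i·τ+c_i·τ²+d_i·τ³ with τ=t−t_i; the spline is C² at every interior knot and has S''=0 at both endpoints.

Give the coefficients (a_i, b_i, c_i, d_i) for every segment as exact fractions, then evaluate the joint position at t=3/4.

Δ: Δ0=-4/3, Δ1=-3
row 1: diag=10, rhs=-10; c'=1/5, d'=-1
back: M1=-1
M: M0=0, M1=-1, M2=0
seg 0: a=5, c=M0/2=0, d=(M1−M0)/(6·3)=-1/18, b=Δ0−h0·(2M0+M1)/6=-5/6
seg 1: a=1, c=M1/2=-1/2, d=(M2−M1)/(6·2)=1/12, b=Δ1−h1·(2M1+M2)/6=-7/3
t_q=3/4 → seg 0, τ=3/4; S=5+-5/6·τ+0·τ²+-1/18·τ³=557/128

  seg 0: a=5 b=-5/6 c=0 d=-1/18
  seg 1: a=1 b=-7/3 c=-1/2 d=1/12
S(3/4) = 557/128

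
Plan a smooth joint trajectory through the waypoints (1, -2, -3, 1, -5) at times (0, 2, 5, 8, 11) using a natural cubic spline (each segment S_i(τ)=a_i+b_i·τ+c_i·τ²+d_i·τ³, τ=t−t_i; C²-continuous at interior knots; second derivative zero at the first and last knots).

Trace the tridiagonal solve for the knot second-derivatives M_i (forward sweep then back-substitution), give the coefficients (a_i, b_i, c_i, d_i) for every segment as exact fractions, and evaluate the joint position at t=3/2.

  seg 0: a=1 b=-37/23 c=0 d=5/184
  seg 1: a=-2 b=-59/46 c=15/92 d=127/2484
  seg 2: a=-3 b=99/92 c=43/69 d=-445/2484
  seg 3: a=1 b=-1/46 c=-91/92 d=91/828
S(3/2) = -1945/1472

Δ: Δ0=-3/2, Δ1=-1/3, Δ2=4/3, Δ3=-2
row 1: diag=10, rhs=7; c'=3/10, d'=7/10
row 2: denom=12−3·3/10=111/10; d'=(10−3·7/10)/(111/10)=79/111
row 3: denom=12−3·10/37=414/37; d'=(-20−3·79/111)/(414/37)=-91/46
back: M3=-91/46
back: M2=79/111−10/37·-91/46=86/69
back: M1=7/10−3/10·86/69=15/46
M: M0=0, M1=15/46, M2=86/69, M3=-91/46, M4=0
seg 0: a=1, c=M0/2=0, d=(M1−M0)/(6·2)=5/184, b=Δ0−h0·(2M0+M1)/6=-37/23
seg 1: a=-2, c=M1/2=15/92, d=(M2−M1)/(6·3)=127/2484, b=Δ1−h1·(2M1+M2)/6=-59/46
seg 2: a=-3, c=M2/2=43/69, d=(M3−M2)/(6·3)=-445/2484, b=Δ2−h2·(2M2+M3)/6=99/92
seg 3: a=1, c=M3/2=-91/92, d=(M4−M3)/(6·3)=91/828, b=Δ3−h3·(2M3+M4)/6=-1/46
t_q=3/2 → seg 0, τ=3/2; S=1+-37/23·τ+0·τ²+5/184·τ³=-1945/1472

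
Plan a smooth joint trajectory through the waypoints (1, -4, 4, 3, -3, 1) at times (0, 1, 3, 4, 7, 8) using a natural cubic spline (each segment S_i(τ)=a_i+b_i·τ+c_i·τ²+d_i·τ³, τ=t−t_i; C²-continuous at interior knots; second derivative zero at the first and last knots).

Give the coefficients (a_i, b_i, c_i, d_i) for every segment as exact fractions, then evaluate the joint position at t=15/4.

  seg 0: a=1 b=-2989/428 c=0 d=849/428
  seg 1: a=-4 b=-221/214 c=2547/428 d=-735/428
  seg 2: a=4 b=463/214 c=-1863/428 d=509/428
  seg 3: a=3 b=-1273/428 c=-84/107 d=475/1284
  seg 4: a=-3 b=493/214 c=1089/428 d=-363/428
S(15/4) = 100691/27392

Δ: Δ0=-5, Δ1=4, Δ2=-1, Δ3=-2, Δ4=4
row 1: diag=6, rhs=54; c'=1/3, d'=9
row 2: denom=6−2·1/3=16/3; d'=(-30−2·9)/(16/3)=-9
row 3: denom=8−1·3/16=125/16; d'=(-6−1·-9)/(125/16)=48/125
row 4: denom=8−3·48/125=856/125; d'=(36−3·48/125)/(856/125)=1089/214
back: M4=1089/214
back: M3=48/125−48/125·1089/214=-168/107
back: M2=-9−3/16·-168/107=-1863/214
back: M1=9−1/3·-1863/214=2547/214
M: M0=0, M1=2547/214, M2=-1863/214, M3=-168/107, M4=1089/214, M5=0
seg 0: a=1, c=M0/2=0, d=(M1−M0)/(6·1)=849/428, b=Δ0−h0·(2M0+M1)/6=-2989/428
seg 1: a=-4, c=M1/2=2547/428, d=(M2−M1)/(6·2)=-735/428, b=Δ1−h1·(2M1+M2)/6=-221/214
seg 2: a=4, c=M2/2=-1863/428, d=(M3−M2)/(6·1)=509/428, b=Δ2−h2·(2M2+M3)/6=463/214
seg 3: a=3, c=M3/2=-84/107, d=(M4−M3)/(6·3)=475/1284, b=Δ3−h3·(2M3+M4)/6=-1273/428
seg 4: a=-3, c=M4/2=1089/428, d=(M5−M4)/(6·1)=-363/428, b=Δ4−h4·(2M4+M5)/6=493/214
t_q=15/4 → seg 2, τ=3/4; S=4+463/214·τ+-1863/428·τ²+509/428·τ³=100691/27392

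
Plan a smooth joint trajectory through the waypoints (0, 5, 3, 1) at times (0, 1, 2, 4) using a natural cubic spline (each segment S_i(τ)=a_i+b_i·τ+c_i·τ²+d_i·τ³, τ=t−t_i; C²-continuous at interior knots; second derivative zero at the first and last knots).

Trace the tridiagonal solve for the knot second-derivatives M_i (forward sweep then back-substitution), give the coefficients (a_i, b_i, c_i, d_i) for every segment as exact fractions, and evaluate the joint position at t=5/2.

  seg 0: a=0 b=158/23 c=0 d=-43/23
  seg 1: a=5 b=29/23 c=-129/23 d=54/23
  seg 2: a=3 b=-67/23 c=33/23 d=-11/46
S(5/2) = 689/368

Δ: Δ0=5, Δ1=-2, Δ2=-1
row 1: diag=4, rhs=-42; c'=1/4, d'=-21/2
row 2: denom=6−1·1/4=23/4; d'=(6−1·-21/2)/(23/4)=66/23
back: M2=66/23
back: M1=-21/2−1/4·66/23=-258/23
M: M0=0, M1=-258/23, M2=66/23, M3=0
seg 0: a=0, c=M0/2=0, d=(M1−M0)/(6·1)=-43/23, b=Δ0−h0·(2M0+M1)/6=158/23
seg 1: a=5, c=M1/2=-129/23, d=(M2−M1)/(6·1)=54/23, b=Δ1−h1·(2M1+M2)/6=29/23
seg 2: a=3, c=M2/2=33/23, d=(M3−M2)/(6·2)=-11/46, b=Δ2−h2·(2M2+M3)/6=-67/23
t_q=5/2 → seg 2, τ=1/2; S=3+-67/23·τ+33/23·τ²+-11/46·τ³=689/368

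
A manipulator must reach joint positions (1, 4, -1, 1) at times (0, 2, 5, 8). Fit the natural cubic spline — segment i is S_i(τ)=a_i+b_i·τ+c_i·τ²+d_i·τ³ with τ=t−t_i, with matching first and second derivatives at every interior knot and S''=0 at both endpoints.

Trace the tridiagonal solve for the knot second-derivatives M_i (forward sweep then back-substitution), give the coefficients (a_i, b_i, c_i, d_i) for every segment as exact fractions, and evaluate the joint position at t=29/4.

Δ: Δ0=3/2, Δ1=-5/3, Δ2=2/3
row 1: diag=10, rhs=-19; c'=3/10, d'=-19/10
row 2: denom=12−3·3/10=111/10; d'=(14−3·-19/10)/(111/10)=197/111
back: M2=197/111
back: M1=-19/10−3/10·197/111=-90/37
M: M0=0, M1=-90/37, M2=197/111, M3=0
seg 0: a=1, c=M0/2=0, d=(M1−M0)/(6·2)=-15/74, b=Δ0−h0·(2M0+M1)/6=171/74
seg 1: a=4, c=M1/2=-45/37, d=(M2−M1)/(6·3)=467/1998, b=Δ1−h1·(2M1+M2)/6=-9/74
seg 2: a=-1, c=M2/2=197/222, d=(M3−M2)/(6·3)=-197/1998, b=Δ2−h2·(2M2+M3)/6=-41/37
t_q=29/4 → seg 2, τ=9/4; S=-1+-41/37·τ+197/222·τ²+-197/1998·τ³=-587/4736

  seg 0: a=1 b=171/74 c=0 d=-15/74
  seg 1: a=4 b=-9/74 c=-45/37 d=467/1998
  seg 2: a=-1 b=-41/37 c=197/222 d=-197/1998
S(29/4) = -587/4736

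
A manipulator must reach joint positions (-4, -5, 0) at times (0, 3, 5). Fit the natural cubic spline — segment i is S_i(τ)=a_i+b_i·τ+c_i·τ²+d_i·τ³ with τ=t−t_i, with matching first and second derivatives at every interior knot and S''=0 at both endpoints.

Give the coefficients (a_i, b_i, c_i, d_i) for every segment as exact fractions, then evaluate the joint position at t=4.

Δ: Δ0=-1/3, Δ1=5/2
row 1: diag=10, rhs=17; c'=1/5, d'=17/10
back: M1=17/10
M: M0=0, M1=17/10, M2=0
seg 0: a=-4, c=M0/2=0, d=(M1−M0)/(6·3)=17/180, b=Δ0−h0·(2M0+M1)/6=-71/60
seg 1: a=-5, c=M1/2=17/20, d=(M2−M1)/(6·2)=-17/120, b=Δ1−h1·(2M1+M2)/6=41/30
t_q=4 → seg 1, τ=1; S=-5+41/30·τ+17/20·τ²+-17/120·τ³=-117/40

  seg 0: a=-4 b=-71/60 c=0 d=17/180
  seg 1: a=-5 b=41/30 c=17/20 d=-17/120
S(4) = -117/40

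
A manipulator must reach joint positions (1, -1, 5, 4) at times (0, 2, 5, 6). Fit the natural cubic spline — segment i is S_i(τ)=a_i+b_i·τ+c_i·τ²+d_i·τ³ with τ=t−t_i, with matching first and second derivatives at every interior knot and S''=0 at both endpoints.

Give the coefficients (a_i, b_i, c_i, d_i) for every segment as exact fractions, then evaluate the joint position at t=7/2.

Δ: Δ0=-1, Δ1=2, Δ2=-1
row 1: diag=10, rhs=18; c'=3/10, d'=9/5
row 2: denom=8−3·3/10=71/10; d'=(-18−3·9/5)/(71/10)=-234/71
back: M2=-234/71
back: M1=9/5−3/10·-234/71=198/71
M: M0=0, M1=198/71, M2=-234/71, M3=0
seg 0: a=1, c=M0/2=0, d=(M1−M0)/(6·2)=33/142, b=Δ0−h0·(2M0+M1)/6=-137/71
seg 1: a=-1, c=M1/2=99/71, d=(M2−M1)/(6·3)=-24/71, b=Δ1−h1·(2M1+M2)/6=61/71
seg 2: a=5, c=M2/2=-117/71, d=(M3−M2)/(6·1)=39/71, b=Δ2−h2·(2M2+M3)/6=7/71
t_q=7/2 → seg 1, τ=3/2; S=-1+61/71·τ+99/71·τ²+-24/71·τ³=649/284

  seg 0: a=1 b=-137/71 c=0 d=33/142
  seg 1: a=-1 b=61/71 c=99/71 d=-24/71
  seg 2: a=5 b=7/71 c=-117/71 d=39/71
S(7/2) = 649/284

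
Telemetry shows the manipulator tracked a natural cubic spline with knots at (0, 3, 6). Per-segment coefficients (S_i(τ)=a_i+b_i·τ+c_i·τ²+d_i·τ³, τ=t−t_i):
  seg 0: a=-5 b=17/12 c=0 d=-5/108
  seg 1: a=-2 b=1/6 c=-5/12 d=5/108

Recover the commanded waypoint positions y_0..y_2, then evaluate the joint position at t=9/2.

y_0 = S_0(0) = a_0 = -5
y_1 = S_1(0) = a_1 = -2
y_2 = S_1(3) = -4
t_q=9/2 is in segment 1 (τ=3/2); S_1(τ)=-81/32

y_0=-5 y_1=-2 y_2=-4
S(9/2) = -81/32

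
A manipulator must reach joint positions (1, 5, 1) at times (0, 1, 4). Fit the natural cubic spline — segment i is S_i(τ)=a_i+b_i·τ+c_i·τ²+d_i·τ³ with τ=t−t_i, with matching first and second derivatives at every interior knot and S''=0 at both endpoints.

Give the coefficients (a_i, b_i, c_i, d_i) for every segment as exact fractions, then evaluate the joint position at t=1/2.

Δ: Δ0=4, Δ1=-4/3
row 1: diag=8, rhs=-32; c'=3/8, d'=-4
back: M1=-4
M: M0=0, M1=-4, M2=0
seg 0: a=1, c=M0/2=0, d=(M1−M0)/(6·1)=-2/3, b=Δ0−h0·(2M0+M1)/6=14/3
seg 1: a=5, c=M1/2=-2, d=(M2−M1)/(6·3)=2/9, b=Δ1−h1·(2M1+M2)/6=8/3
t_q=1/2 → seg 0, τ=1/2; S=1+14/3·τ+0·τ²+-2/3·τ³=13/4

  seg 0: a=1 b=14/3 c=0 d=-2/3
  seg 1: a=5 b=8/3 c=-2 d=2/9
S(1/2) = 13/4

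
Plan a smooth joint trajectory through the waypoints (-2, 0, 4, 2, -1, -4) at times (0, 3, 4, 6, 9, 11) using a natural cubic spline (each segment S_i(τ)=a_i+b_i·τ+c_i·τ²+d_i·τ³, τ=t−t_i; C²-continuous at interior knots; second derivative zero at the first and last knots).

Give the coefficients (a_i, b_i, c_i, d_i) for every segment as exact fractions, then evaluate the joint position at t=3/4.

Δ: Δ0=2/3, Δ1=4, Δ2=-1, Δ3=-1, Δ4=-3/2
row 1: diag=8, rhs=20; c'=1/8, d'=5/2
row 2: denom=6−1·1/8=47/8; d'=(-30−1·5/2)/(47/8)=-260/47
row 3: denom=10−2·16/47=438/47; d'=(0−2·-260/47)/(438/47)=260/219
row 4: denom=10−3·47/146=1319/146; d'=(-3−3·260/219)/(1319/146)=-958/1319
back: M4=-958/1319
back: M3=260/219−47/146·-958/1319=5623/3957
back: M2=-260/47−16/47·5623/3957=-23804/3957
back: M1=5/2−1/8·-23804/3957=12868/3957
M: M0=0, M1=12868/3957, M2=-23804/3957, M3=5623/3957, M4=-958/1319, M5=0
seg 0: a=-2, c=M0/2=0, d=(M1−M0)/(6·3)=6434/35613, b=Δ0−h0·(2M0+M1)/6=-3796/3957
seg 1: a=0, c=M1/2=6434/3957, d=(M2−M1)/(6·1)=-6112/3957, b=Δ1−h1·(2M1+M2)/6=15506/3957
seg 2: a=4, c=M2/2=-11902/3957, d=(M3−M2)/(6·2)=9809/15828, b=Δ2−h2·(2M2+M3)/6=3346/1319
seg 3: a=2, c=M3/2=5623/7914, d=(M4−M3)/(6·3)=-8497/71226, b=Δ3−h3·(2M3+M4)/6=-8143/3957
seg 4: a=-1, c=M4/2=-479/1319, d=(M5−M4)/(6·2)=479/7914, b=Δ4−h4·(2M4+M5)/6=-8039/7914
t_q=3/4 → seg 0, τ=3/4; S=-2+-3796/3957·τ+0·τ²+6434/35613·τ³=-111567/42208

  seg 0: a=-2 b=-3796/3957 c=0 d=6434/35613
  seg 1: a=0 b=15506/3957 c=6434/3957 d=-6112/3957
  seg 2: a=4 b=3346/1319 c=-11902/3957 d=9809/15828
  seg 3: a=2 b=-8143/3957 c=5623/7914 d=-8497/71226
  seg 4: a=-1 b=-8039/7914 c=-479/1319 d=479/7914
S(3/4) = -111567/42208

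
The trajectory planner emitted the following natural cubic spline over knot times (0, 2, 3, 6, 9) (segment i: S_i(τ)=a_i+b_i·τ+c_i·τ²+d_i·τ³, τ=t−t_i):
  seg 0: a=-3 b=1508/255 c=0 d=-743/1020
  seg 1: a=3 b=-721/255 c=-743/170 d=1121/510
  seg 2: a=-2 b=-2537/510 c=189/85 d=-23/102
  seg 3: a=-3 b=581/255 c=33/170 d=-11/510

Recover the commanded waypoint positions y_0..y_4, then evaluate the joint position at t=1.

y_0=-3 y_1=3 y_2=-2 y_3=-3 y_4=5
S(1) = 743/340

y_0 = S_0(0) = a_0 = -3
y_1 = S_1(0) = a_1 = 3
y_2 = S_2(0) = a_2 = -2
y_3 = S_3(0) = a_3 = -3
y_4 = S_3(3) = 5
t_q=1 is in segment 0 (τ=1); S_0(τ)=743/340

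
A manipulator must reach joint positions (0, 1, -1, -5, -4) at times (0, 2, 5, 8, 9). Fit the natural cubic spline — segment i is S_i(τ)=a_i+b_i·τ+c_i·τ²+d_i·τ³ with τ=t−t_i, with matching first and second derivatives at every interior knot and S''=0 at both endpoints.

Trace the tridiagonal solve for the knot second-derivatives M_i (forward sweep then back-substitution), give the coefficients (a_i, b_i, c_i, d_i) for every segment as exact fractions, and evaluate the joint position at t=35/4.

  seg 0: a=0 b=88/133 c=0 d=-43/1064
  seg 1: a=1 b=47/266 c=-129/532 d=-185/14364
  seg 2: a=-1 b=-865/532 c=-143/399 d=2183/14364
  seg 3: a=-5 b=87/266 c=537/532 d=-179/532
S(35/4) = -147389/34048

Δ: Δ0=1/2, Δ1=-2/3, Δ2=-4/3, Δ3=1
row 1: diag=10, rhs=-7; c'=3/10, d'=-7/10
row 2: denom=12−3·3/10=111/10; d'=(-4−3·-7/10)/(111/10)=-19/111
row 3: denom=8−3·10/37=266/37; d'=(14−3·-19/111)/(266/37)=537/266
back: M3=537/266
back: M2=-19/111−10/37·537/266=-286/399
back: M1=-7/10−3/10·-286/399=-129/266
M: M0=0, M1=-129/266, M2=-286/399, M3=537/266, M4=0
seg 0: a=0, c=M0/2=0, d=(M1−M0)/(6·2)=-43/1064, b=Δ0−h0·(2M0+M1)/6=88/133
seg 1: a=1, c=M1/2=-129/532, d=(M2−M1)/(6·3)=-185/14364, b=Δ1−h1·(2M1+M2)/6=47/266
seg 2: a=-1, c=M2/2=-143/399, d=(M3−M2)/(6·3)=2183/14364, b=Δ2−h2·(2M2+M3)/6=-865/532
seg 3: a=-5, c=M3/2=537/532, d=(M4−M3)/(6·1)=-179/532, b=Δ3−h3·(2M3+M4)/6=87/266
t_q=35/4 → seg 3, τ=3/4; S=-5+87/266·τ+537/532·τ²+-179/532·τ³=-147389/34048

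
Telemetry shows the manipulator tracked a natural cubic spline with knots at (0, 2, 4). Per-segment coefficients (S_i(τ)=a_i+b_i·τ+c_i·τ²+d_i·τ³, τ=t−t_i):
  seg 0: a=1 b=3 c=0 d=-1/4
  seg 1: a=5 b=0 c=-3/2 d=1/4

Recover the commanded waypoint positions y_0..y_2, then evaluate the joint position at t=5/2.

y_0=1 y_1=5 y_2=1
S(5/2) = 149/32

y_0 = S_0(0) = a_0 = 1
y_1 = S_1(0) = a_1 = 5
y_2 = S_1(2) = 1
t_q=5/2 is in segment 1 (τ=1/2); S_1(τ)=149/32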